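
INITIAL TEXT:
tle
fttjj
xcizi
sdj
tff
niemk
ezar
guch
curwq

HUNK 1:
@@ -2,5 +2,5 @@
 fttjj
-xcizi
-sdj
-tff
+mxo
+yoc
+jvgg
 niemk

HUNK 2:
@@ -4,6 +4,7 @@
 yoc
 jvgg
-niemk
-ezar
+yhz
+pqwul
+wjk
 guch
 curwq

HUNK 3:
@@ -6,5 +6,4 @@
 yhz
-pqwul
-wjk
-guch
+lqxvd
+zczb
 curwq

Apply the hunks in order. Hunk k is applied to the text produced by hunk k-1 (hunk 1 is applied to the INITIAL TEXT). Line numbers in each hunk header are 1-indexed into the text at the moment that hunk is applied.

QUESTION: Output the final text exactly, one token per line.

Hunk 1: at line 2 remove [xcizi,sdj,tff] add [mxo,yoc,jvgg] -> 9 lines: tle fttjj mxo yoc jvgg niemk ezar guch curwq
Hunk 2: at line 4 remove [niemk,ezar] add [yhz,pqwul,wjk] -> 10 lines: tle fttjj mxo yoc jvgg yhz pqwul wjk guch curwq
Hunk 3: at line 6 remove [pqwul,wjk,guch] add [lqxvd,zczb] -> 9 lines: tle fttjj mxo yoc jvgg yhz lqxvd zczb curwq

Answer: tle
fttjj
mxo
yoc
jvgg
yhz
lqxvd
zczb
curwq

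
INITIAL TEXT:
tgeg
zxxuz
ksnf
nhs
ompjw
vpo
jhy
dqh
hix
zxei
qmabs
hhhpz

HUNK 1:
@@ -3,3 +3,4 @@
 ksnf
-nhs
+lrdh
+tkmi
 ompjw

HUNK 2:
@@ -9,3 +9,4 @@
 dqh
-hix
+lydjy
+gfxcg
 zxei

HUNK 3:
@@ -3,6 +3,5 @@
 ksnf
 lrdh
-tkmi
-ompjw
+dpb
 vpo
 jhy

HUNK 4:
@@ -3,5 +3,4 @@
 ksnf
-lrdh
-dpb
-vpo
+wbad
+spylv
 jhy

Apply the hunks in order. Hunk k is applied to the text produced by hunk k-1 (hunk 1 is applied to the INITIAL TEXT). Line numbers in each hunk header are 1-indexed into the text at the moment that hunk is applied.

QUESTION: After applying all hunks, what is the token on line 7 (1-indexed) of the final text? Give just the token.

Hunk 1: at line 3 remove [nhs] add [lrdh,tkmi] -> 13 lines: tgeg zxxuz ksnf lrdh tkmi ompjw vpo jhy dqh hix zxei qmabs hhhpz
Hunk 2: at line 9 remove [hix] add [lydjy,gfxcg] -> 14 lines: tgeg zxxuz ksnf lrdh tkmi ompjw vpo jhy dqh lydjy gfxcg zxei qmabs hhhpz
Hunk 3: at line 3 remove [tkmi,ompjw] add [dpb] -> 13 lines: tgeg zxxuz ksnf lrdh dpb vpo jhy dqh lydjy gfxcg zxei qmabs hhhpz
Hunk 4: at line 3 remove [lrdh,dpb,vpo] add [wbad,spylv] -> 12 lines: tgeg zxxuz ksnf wbad spylv jhy dqh lydjy gfxcg zxei qmabs hhhpz
Final line 7: dqh

Answer: dqh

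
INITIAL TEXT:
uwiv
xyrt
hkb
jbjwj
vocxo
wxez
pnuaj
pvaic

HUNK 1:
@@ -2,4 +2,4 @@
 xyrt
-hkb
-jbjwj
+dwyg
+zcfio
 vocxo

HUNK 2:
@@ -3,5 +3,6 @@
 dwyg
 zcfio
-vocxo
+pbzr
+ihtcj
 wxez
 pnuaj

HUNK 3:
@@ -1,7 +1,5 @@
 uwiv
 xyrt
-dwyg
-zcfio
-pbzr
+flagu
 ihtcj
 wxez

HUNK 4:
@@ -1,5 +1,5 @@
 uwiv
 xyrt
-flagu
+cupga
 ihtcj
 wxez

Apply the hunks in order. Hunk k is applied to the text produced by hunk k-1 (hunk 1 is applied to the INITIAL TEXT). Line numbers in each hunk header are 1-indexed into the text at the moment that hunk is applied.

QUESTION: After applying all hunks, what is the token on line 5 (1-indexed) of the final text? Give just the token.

Hunk 1: at line 2 remove [hkb,jbjwj] add [dwyg,zcfio] -> 8 lines: uwiv xyrt dwyg zcfio vocxo wxez pnuaj pvaic
Hunk 2: at line 3 remove [vocxo] add [pbzr,ihtcj] -> 9 lines: uwiv xyrt dwyg zcfio pbzr ihtcj wxez pnuaj pvaic
Hunk 3: at line 1 remove [dwyg,zcfio,pbzr] add [flagu] -> 7 lines: uwiv xyrt flagu ihtcj wxez pnuaj pvaic
Hunk 4: at line 1 remove [flagu] add [cupga] -> 7 lines: uwiv xyrt cupga ihtcj wxez pnuaj pvaic
Final line 5: wxez

Answer: wxez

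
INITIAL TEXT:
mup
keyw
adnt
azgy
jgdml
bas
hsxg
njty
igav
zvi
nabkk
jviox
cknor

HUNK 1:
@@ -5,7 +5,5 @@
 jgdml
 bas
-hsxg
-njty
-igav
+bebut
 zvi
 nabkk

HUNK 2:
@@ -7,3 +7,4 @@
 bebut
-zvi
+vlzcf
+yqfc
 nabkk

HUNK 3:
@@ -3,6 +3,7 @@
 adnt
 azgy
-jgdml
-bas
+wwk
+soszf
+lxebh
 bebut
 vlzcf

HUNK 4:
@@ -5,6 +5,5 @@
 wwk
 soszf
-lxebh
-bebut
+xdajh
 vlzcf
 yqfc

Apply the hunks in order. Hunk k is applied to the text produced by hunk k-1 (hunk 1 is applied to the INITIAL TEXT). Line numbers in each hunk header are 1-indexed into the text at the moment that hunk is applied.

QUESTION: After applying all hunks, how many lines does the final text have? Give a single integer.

Answer: 12

Derivation:
Hunk 1: at line 5 remove [hsxg,njty,igav] add [bebut] -> 11 lines: mup keyw adnt azgy jgdml bas bebut zvi nabkk jviox cknor
Hunk 2: at line 7 remove [zvi] add [vlzcf,yqfc] -> 12 lines: mup keyw adnt azgy jgdml bas bebut vlzcf yqfc nabkk jviox cknor
Hunk 3: at line 3 remove [jgdml,bas] add [wwk,soszf,lxebh] -> 13 lines: mup keyw adnt azgy wwk soszf lxebh bebut vlzcf yqfc nabkk jviox cknor
Hunk 4: at line 5 remove [lxebh,bebut] add [xdajh] -> 12 lines: mup keyw adnt azgy wwk soszf xdajh vlzcf yqfc nabkk jviox cknor
Final line count: 12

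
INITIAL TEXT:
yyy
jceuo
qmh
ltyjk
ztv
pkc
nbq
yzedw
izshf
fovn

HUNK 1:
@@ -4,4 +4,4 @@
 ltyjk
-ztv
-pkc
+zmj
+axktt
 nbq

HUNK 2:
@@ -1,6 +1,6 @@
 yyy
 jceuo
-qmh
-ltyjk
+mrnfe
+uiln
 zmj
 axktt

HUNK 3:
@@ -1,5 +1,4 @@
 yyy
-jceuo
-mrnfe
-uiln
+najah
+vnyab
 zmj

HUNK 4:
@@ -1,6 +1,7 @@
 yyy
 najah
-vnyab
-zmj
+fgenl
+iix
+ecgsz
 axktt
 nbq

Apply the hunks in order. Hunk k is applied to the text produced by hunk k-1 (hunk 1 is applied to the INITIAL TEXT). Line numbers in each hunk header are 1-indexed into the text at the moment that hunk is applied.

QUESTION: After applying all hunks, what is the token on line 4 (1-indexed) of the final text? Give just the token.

Answer: iix

Derivation:
Hunk 1: at line 4 remove [ztv,pkc] add [zmj,axktt] -> 10 lines: yyy jceuo qmh ltyjk zmj axktt nbq yzedw izshf fovn
Hunk 2: at line 1 remove [qmh,ltyjk] add [mrnfe,uiln] -> 10 lines: yyy jceuo mrnfe uiln zmj axktt nbq yzedw izshf fovn
Hunk 3: at line 1 remove [jceuo,mrnfe,uiln] add [najah,vnyab] -> 9 lines: yyy najah vnyab zmj axktt nbq yzedw izshf fovn
Hunk 4: at line 1 remove [vnyab,zmj] add [fgenl,iix,ecgsz] -> 10 lines: yyy najah fgenl iix ecgsz axktt nbq yzedw izshf fovn
Final line 4: iix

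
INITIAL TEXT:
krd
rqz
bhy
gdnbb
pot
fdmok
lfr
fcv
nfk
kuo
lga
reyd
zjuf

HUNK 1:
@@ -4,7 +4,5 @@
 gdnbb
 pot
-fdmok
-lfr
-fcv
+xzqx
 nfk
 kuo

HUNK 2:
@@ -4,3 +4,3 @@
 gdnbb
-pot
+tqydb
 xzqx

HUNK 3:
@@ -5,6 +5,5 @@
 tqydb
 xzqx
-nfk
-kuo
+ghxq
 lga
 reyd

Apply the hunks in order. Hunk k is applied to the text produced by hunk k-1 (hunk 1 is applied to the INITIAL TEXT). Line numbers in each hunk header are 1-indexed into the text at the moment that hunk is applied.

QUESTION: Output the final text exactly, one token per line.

Hunk 1: at line 4 remove [fdmok,lfr,fcv] add [xzqx] -> 11 lines: krd rqz bhy gdnbb pot xzqx nfk kuo lga reyd zjuf
Hunk 2: at line 4 remove [pot] add [tqydb] -> 11 lines: krd rqz bhy gdnbb tqydb xzqx nfk kuo lga reyd zjuf
Hunk 3: at line 5 remove [nfk,kuo] add [ghxq] -> 10 lines: krd rqz bhy gdnbb tqydb xzqx ghxq lga reyd zjuf

Answer: krd
rqz
bhy
gdnbb
tqydb
xzqx
ghxq
lga
reyd
zjuf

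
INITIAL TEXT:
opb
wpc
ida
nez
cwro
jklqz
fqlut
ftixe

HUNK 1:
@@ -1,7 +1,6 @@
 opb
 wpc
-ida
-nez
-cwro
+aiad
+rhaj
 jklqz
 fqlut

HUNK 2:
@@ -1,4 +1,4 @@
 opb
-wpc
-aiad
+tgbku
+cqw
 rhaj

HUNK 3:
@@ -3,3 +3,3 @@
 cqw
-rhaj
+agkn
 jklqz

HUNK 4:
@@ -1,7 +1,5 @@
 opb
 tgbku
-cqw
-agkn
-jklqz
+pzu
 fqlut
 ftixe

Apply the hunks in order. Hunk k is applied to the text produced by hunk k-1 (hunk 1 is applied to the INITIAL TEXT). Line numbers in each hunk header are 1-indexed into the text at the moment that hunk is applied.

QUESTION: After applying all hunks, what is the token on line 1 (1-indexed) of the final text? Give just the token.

Hunk 1: at line 1 remove [ida,nez,cwro] add [aiad,rhaj] -> 7 lines: opb wpc aiad rhaj jklqz fqlut ftixe
Hunk 2: at line 1 remove [wpc,aiad] add [tgbku,cqw] -> 7 lines: opb tgbku cqw rhaj jklqz fqlut ftixe
Hunk 3: at line 3 remove [rhaj] add [agkn] -> 7 lines: opb tgbku cqw agkn jklqz fqlut ftixe
Hunk 4: at line 1 remove [cqw,agkn,jklqz] add [pzu] -> 5 lines: opb tgbku pzu fqlut ftixe
Final line 1: opb

Answer: opb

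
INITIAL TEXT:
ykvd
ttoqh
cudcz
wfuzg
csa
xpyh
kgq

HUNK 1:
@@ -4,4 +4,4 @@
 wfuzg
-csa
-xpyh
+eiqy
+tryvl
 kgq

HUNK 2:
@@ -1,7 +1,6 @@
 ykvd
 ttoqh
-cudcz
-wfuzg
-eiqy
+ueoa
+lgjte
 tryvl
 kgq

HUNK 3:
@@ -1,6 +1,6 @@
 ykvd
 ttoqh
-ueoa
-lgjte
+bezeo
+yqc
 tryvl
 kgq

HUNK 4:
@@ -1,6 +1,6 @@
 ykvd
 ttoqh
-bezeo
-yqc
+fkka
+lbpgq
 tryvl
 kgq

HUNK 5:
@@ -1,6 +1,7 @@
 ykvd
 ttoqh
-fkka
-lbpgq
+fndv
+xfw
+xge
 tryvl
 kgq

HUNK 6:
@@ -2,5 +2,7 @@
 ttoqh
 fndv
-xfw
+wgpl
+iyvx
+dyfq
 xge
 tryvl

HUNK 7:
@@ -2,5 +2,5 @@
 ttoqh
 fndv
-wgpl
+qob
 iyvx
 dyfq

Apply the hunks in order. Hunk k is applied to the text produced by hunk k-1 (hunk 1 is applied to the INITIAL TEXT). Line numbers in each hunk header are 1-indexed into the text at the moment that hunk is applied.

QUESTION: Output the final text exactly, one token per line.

Answer: ykvd
ttoqh
fndv
qob
iyvx
dyfq
xge
tryvl
kgq

Derivation:
Hunk 1: at line 4 remove [csa,xpyh] add [eiqy,tryvl] -> 7 lines: ykvd ttoqh cudcz wfuzg eiqy tryvl kgq
Hunk 2: at line 1 remove [cudcz,wfuzg,eiqy] add [ueoa,lgjte] -> 6 lines: ykvd ttoqh ueoa lgjte tryvl kgq
Hunk 3: at line 1 remove [ueoa,lgjte] add [bezeo,yqc] -> 6 lines: ykvd ttoqh bezeo yqc tryvl kgq
Hunk 4: at line 1 remove [bezeo,yqc] add [fkka,lbpgq] -> 6 lines: ykvd ttoqh fkka lbpgq tryvl kgq
Hunk 5: at line 1 remove [fkka,lbpgq] add [fndv,xfw,xge] -> 7 lines: ykvd ttoqh fndv xfw xge tryvl kgq
Hunk 6: at line 2 remove [xfw] add [wgpl,iyvx,dyfq] -> 9 lines: ykvd ttoqh fndv wgpl iyvx dyfq xge tryvl kgq
Hunk 7: at line 2 remove [wgpl] add [qob] -> 9 lines: ykvd ttoqh fndv qob iyvx dyfq xge tryvl kgq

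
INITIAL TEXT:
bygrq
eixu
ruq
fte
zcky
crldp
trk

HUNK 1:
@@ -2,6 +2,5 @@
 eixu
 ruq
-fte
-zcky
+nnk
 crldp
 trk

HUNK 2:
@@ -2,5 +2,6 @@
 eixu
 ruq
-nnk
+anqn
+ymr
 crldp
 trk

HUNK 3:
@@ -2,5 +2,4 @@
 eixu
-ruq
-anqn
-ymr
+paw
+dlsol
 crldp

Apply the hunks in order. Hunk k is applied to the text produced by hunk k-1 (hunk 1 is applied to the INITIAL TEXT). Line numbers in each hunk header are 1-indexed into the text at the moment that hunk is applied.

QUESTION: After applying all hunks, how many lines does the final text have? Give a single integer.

Hunk 1: at line 2 remove [fte,zcky] add [nnk] -> 6 lines: bygrq eixu ruq nnk crldp trk
Hunk 2: at line 2 remove [nnk] add [anqn,ymr] -> 7 lines: bygrq eixu ruq anqn ymr crldp trk
Hunk 3: at line 2 remove [ruq,anqn,ymr] add [paw,dlsol] -> 6 lines: bygrq eixu paw dlsol crldp trk
Final line count: 6

Answer: 6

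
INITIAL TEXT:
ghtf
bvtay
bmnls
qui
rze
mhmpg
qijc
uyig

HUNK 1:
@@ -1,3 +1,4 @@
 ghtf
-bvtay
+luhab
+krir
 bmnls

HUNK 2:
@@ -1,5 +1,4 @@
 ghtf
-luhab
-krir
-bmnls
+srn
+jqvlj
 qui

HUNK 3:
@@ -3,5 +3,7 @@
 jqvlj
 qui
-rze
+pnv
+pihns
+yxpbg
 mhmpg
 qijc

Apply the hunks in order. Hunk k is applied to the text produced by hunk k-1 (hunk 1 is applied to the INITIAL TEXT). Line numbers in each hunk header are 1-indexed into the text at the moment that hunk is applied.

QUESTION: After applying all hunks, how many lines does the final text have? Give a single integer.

Hunk 1: at line 1 remove [bvtay] add [luhab,krir] -> 9 lines: ghtf luhab krir bmnls qui rze mhmpg qijc uyig
Hunk 2: at line 1 remove [luhab,krir,bmnls] add [srn,jqvlj] -> 8 lines: ghtf srn jqvlj qui rze mhmpg qijc uyig
Hunk 3: at line 3 remove [rze] add [pnv,pihns,yxpbg] -> 10 lines: ghtf srn jqvlj qui pnv pihns yxpbg mhmpg qijc uyig
Final line count: 10

Answer: 10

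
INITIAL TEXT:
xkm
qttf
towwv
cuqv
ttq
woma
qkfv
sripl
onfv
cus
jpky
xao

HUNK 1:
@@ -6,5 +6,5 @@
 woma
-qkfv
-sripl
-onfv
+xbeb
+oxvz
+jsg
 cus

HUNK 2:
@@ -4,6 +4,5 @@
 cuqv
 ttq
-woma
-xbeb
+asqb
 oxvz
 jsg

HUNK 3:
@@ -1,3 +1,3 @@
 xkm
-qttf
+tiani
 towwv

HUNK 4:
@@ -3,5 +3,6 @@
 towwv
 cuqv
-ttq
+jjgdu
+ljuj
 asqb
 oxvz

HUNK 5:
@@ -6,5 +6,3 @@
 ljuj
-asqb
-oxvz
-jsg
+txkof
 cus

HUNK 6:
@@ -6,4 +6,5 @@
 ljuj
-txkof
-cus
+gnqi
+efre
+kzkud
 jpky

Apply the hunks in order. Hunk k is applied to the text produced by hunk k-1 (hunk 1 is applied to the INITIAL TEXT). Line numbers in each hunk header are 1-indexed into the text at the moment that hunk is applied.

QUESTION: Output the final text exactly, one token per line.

Answer: xkm
tiani
towwv
cuqv
jjgdu
ljuj
gnqi
efre
kzkud
jpky
xao

Derivation:
Hunk 1: at line 6 remove [qkfv,sripl,onfv] add [xbeb,oxvz,jsg] -> 12 lines: xkm qttf towwv cuqv ttq woma xbeb oxvz jsg cus jpky xao
Hunk 2: at line 4 remove [woma,xbeb] add [asqb] -> 11 lines: xkm qttf towwv cuqv ttq asqb oxvz jsg cus jpky xao
Hunk 3: at line 1 remove [qttf] add [tiani] -> 11 lines: xkm tiani towwv cuqv ttq asqb oxvz jsg cus jpky xao
Hunk 4: at line 3 remove [ttq] add [jjgdu,ljuj] -> 12 lines: xkm tiani towwv cuqv jjgdu ljuj asqb oxvz jsg cus jpky xao
Hunk 5: at line 6 remove [asqb,oxvz,jsg] add [txkof] -> 10 lines: xkm tiani towwv cuqv jjgdu ljuj txkof cus jpky xao
Hunk 6: at line 6 remove [txkof,cus] add [gnqi,efre,kzkud] -> 11 lines: xkm tiani towwv cuqv jjgdu ljuj gnqi efre kzkud jpky xao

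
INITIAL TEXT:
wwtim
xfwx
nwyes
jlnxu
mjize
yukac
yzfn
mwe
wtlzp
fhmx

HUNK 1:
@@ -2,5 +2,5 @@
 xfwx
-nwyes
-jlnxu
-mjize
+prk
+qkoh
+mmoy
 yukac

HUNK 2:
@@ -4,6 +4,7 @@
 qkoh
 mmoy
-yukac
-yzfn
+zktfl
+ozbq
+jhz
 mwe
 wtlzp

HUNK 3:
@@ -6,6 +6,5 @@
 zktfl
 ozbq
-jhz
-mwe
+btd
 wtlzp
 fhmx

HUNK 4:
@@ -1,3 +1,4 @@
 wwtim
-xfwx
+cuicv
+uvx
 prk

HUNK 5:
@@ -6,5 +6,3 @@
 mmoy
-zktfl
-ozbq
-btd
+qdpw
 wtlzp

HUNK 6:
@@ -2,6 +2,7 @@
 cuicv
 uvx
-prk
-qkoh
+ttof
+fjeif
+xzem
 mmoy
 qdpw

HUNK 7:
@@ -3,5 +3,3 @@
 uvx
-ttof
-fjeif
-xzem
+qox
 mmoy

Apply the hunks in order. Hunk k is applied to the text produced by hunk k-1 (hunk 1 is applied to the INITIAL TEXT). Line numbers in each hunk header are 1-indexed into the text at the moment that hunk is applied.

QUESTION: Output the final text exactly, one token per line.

Hunk 1: at line 2 remove [nwyes,jlnxu,mjize] add [prk,qkoh,mmoy] -> 10 lines: wwtim xfwx prk qkoh mmoy yukac yzfn mwe wtlzp fhmx
Hunk 2: at line 4 remove [yukac,yzfn] add [zktfl,ozbq,jhz] -> 11 lines: wwtim xfwx prk qkoh mmoy zktfl ozbq jhz mwe wtlzp fhmx
Hunk 3: at line 6 remove [jhz,mwe] add [btd] -> 10 lines: wwtim xfwx prk qkoh mmoy zktfl ozbq btd wtlzp fhmx
Hunk 4: at line 1 remove [xfwx] add [cuicv,uvx] -> 11 lines: wwtim cuicv uvx prk qkoh mmoy zktfl ozbq btd wtlzp fhmx
Hunk 5: at line 6 remove [zktfl,ozbq,btd] add [qdpw] -> 9 lines: wwtim cuicv uvx prk qkoh mmoy qdpw wtlzp fhmx
Hunk 6: at line 2 remove [prk,qkoh] add [ttof,fjeif,xzem] -> 10 lines: wwtim cuicv uvx ttof fjeif xzem mmoy qdpw wtlzp fhmx
Hunk 7: at line 3 remove [ttof,fjeif,xzem] add [qox] -> 8 lines: wwtim cuicv uvx qox mmoy qdpw wtlzp fhmx

Answer: wwtim
cuicv
uvx
qox
mmoy
qdpw
wtlzp
fhmx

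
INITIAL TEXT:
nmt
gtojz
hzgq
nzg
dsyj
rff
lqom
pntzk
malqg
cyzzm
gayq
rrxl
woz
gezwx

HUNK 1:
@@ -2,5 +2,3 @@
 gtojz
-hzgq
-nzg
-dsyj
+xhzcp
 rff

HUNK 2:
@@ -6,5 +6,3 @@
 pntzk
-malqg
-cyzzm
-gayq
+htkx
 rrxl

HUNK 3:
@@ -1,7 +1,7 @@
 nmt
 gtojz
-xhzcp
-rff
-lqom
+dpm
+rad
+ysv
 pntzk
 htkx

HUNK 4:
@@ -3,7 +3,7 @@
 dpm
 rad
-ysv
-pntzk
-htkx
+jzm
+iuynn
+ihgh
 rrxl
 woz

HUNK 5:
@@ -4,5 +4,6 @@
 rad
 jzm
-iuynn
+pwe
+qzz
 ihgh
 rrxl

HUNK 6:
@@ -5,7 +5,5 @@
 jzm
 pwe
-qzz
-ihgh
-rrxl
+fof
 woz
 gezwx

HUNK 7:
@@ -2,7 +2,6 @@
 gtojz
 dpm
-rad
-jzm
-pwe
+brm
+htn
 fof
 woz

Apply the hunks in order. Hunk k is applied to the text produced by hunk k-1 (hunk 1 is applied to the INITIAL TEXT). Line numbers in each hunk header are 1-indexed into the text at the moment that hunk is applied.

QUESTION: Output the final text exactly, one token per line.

Answer: nmt
gtojz
dpm
brm
htn
fof
woz
gezwx

Derivation:
Hunk 1: at line 2 remove [hzgq,nzg,dsyj] add [xhzcp] -> 12 lines: nmt gtojz xhzcp rff lqom pntzk malqg cyzzm gayq rrxl woz gezwx
Hunk 2: at line 6 remove [malqg,cyzzm,gayq] add [htkx] -> 10 lines: nmt gtojz xhzcp rff lqom pntzk htkx rrxl woz gezwx
Hunk 3: at line 1 remove [xhzcp,rff,lqom] add [dpm,rad,ysv] -> 10 lines: nmt gtojz dpm rad ysv pntzk htkx rrxl woz gezwx
Hunk 4: at line 3 remove [ysv,pntzk,htkx] add [jzm,iuynn,ihgh] -> 10 lines: nmt gtojz dpm rad jzm iuynn ihgh rrxl woz gezwx
Hunk 5: at line 4 remove [iuynn] add [pwe,qzz] -> 11 lines: nmt gtojz dpm rad jzm pwe qzz ihgh rrxl woz gezwx
Hunk 6: at line 5 remove [qzz,ihgh,rrxl] add [fof] -> 9 lines: nmt gtojz dpm rad jzm pwe fof woz gezwx
Hunk 7: at line 2 remove [rad,jzm,pwe] add [brm,htn] -> 8 lines: nmt gtojz dpm brm htn fof woz gezwx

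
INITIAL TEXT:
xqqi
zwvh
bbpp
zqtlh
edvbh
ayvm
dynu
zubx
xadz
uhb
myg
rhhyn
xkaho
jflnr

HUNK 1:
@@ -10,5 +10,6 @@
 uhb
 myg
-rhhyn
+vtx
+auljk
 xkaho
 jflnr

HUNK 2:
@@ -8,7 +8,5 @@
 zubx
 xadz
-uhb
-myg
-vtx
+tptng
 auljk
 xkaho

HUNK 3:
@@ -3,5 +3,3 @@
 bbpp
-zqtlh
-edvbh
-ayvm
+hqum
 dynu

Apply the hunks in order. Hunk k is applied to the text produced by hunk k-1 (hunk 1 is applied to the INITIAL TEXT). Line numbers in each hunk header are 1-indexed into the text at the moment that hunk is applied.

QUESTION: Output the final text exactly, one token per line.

Hunk 1: at line 10 remove [rhhyn] add [vtx,auljk] -> 15 lines: xqqi zwvh bbpp zqtlh edvbh ayvm dynu zubx xadz uhb myg vtx auljk xkaho jflnr
Hunk 2: at line 8 remove [uhb,myg,vtx] add [tptng] -> 13 lines: xqqi zwvh bbpp zqtlh edvbh ayvm dynu zubx xadz tptng auljk xkaho jflnr
Hunk 3: at line 3 remove [zqtlh,edvbh,ayvm] add [hqum] -> 11 lines: xqqi zwvh bbpp hqum dynu zubx xadz tptng auljk xkaho jflnr

Answer: xqqi
zwvh
bbpp
hqum
dynu
zubx
xadz
tptng
auljk
xkaho
jflnr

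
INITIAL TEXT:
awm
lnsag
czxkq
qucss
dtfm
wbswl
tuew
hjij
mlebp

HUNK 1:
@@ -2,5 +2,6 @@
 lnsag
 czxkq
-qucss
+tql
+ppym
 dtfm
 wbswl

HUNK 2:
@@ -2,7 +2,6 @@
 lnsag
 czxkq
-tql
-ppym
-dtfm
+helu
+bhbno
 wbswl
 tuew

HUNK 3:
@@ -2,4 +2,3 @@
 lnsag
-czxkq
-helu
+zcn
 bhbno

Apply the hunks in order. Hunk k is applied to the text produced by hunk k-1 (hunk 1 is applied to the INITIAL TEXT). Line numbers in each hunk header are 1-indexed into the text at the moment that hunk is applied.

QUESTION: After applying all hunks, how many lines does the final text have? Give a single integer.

Answer: 8

Derivation:
Hunk 1: at line 2 remove [qucss] add [tql,ppym] -> 10 lines: awm lnsag czxkq tql ppym dtfm wbswl tuew hjij mlebp
Hunk 2: at line 2 remove [tql,ppym,dtfm] add [helu,bhbno] -> 9 lines: awm lnsag czxkq helu bhbno wbswl tuew hjij mlebp
Hunk 3: at line 2 remove [czxkq,helu] add [zcn] -> 8 lines: awm lnsag zcn bhbno wbswl tuew hjij mlebp
Final line count: 8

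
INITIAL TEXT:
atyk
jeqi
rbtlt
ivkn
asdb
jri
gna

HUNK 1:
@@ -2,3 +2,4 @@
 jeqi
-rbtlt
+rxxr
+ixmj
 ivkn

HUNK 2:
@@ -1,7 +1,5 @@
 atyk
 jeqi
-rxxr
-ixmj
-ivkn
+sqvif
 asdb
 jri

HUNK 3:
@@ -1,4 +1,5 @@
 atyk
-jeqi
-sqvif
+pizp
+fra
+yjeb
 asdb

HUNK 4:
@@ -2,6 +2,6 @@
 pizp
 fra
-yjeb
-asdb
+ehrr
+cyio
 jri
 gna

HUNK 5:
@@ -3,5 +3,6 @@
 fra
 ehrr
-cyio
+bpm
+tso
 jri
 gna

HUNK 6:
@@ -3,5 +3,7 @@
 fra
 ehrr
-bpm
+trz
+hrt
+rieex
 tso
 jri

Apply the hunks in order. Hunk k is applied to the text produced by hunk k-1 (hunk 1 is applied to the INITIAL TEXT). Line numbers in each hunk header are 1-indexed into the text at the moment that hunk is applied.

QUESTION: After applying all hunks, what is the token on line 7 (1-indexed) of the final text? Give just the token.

Answer: rieex

Derivation:
Hunk 1: at line 2 remove [rbtlt] add [rxxr,ixmj] -> 8 lines: atyk jeqi rxxr ixmj ivkn asdb jri gna
Hunk 2: at line 1 remove [rxxr,ixmj,ivkn] add [sqvif] -> 6 lines: atyk jeqi sqvif asdb jri gna
Hunk 3: at line 1 remove [jeqi,sqvif] add [pizp,fra,yjeb] -> 7 lines: atyk pizp fra yjeb asdb jri gna
Hunk 4: at line 2 remove [yjeb,asdb] add [ehrr,cyio] -> 7 lines: atyk pizp fra ehrr cyio jri gna
Hunk 5: at line 3 remove [cyio] add [bpm,tso] -> 8 lines: atyk pizp fra ehrr bpm tso jri gna
Hunk 6: at line 3 remove [bpm] add [trz,hrt,rieex] -> 10 lines: atyk pizp fra ehrr trz hrt rieex tso jri gna
Final line 7: rieex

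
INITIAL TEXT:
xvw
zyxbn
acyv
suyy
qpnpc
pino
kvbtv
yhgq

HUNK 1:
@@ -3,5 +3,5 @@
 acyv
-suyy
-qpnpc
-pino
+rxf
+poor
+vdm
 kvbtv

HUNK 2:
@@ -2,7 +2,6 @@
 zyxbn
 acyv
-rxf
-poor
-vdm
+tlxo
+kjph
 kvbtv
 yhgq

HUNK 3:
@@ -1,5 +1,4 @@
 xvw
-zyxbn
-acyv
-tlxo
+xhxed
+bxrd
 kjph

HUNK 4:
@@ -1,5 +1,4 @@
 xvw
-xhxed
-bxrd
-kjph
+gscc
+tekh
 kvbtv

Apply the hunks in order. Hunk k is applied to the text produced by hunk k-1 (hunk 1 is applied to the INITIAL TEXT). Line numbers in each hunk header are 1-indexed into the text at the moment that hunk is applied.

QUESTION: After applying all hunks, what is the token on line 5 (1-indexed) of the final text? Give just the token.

Answer: yhgq

Derivation:
Hunk 1: at line 3 remove [suyy,qpnpc,pino] add [rxf,poor,vdm] -> 8 lines: xvw zyxbn acyv rxf poor vdm kvbtv yhgq
Hunk 2: at line 2 remove [rxf,poor,vdm] add [tlxo,kjph] -> 7 lines: xvw zyxbn acyv tlxo kjph kvbtv yhgq
Hunk 3: at line 1 remove [zyxbn,acyv,tlxo] add [xhxed,bxrd] -> 6 lines: xvw xhxed bxrd kjph kvbtv yhgq
Hunk 4: at line 1 remove [xhxed,bxrd,kjph] add [gscc,tekh] -> 5 lines: xvw gscc tekh kvbtv yhgq
Final line 5: yhgq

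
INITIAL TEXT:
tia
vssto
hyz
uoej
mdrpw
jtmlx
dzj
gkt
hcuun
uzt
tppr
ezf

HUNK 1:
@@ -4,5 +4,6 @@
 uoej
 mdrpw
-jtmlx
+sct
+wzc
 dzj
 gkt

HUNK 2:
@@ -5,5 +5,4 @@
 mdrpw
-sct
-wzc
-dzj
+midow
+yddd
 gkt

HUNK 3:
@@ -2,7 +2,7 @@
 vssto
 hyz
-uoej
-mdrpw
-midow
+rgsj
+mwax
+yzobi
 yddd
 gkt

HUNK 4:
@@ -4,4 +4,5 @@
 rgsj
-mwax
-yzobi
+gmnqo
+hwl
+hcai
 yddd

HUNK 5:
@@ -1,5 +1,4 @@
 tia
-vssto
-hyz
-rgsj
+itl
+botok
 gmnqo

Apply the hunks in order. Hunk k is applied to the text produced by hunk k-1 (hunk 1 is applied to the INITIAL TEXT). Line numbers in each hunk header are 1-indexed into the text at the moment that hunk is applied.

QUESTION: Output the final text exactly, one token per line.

Hunk 1: at line 4 remove [jtmlx] add [sct,wzc] -> 13 lines: tia vssto hyz uoej mdrpw sct wzc dzj gkt hcuun uzt tppr ezf
Hunk 2: at line 5 remove [sct,wzc,dzj] add [midow,yddd] -> 12 lines: tia vssto hyz uoej mdrpw midow yddd gkt hcuun uzt tppr ezf
Hunk 3: at line 2 remove [uoej,mdrpw,midow] add [rgsj,mwax,yzobi] -> 12 lines: tia vssto hyz rgsj mwax yzobi yddd gkt hcuun uzt tppr ezf
Hunk 4: at line 4 remove [mwax,yzobi] add [gmnqo,hwl,hcai] -> 13 lines: tia vssto hyz rgsj gmnqo hwl hcai yddd gkt hcuun uzt tppr ezf
Hunk 5: at line 1 remove [vssto,hyz,rgsj] add [itl,botok] -> 12 lines: tia itl botok gmnqo hwl hcai yddd gkt hcuun uzt tppr ezf

Answer: tia
itl
botok
gmnqo
hwl
hcai
yddd
gkt
hcuun
uzt
tppr
ezf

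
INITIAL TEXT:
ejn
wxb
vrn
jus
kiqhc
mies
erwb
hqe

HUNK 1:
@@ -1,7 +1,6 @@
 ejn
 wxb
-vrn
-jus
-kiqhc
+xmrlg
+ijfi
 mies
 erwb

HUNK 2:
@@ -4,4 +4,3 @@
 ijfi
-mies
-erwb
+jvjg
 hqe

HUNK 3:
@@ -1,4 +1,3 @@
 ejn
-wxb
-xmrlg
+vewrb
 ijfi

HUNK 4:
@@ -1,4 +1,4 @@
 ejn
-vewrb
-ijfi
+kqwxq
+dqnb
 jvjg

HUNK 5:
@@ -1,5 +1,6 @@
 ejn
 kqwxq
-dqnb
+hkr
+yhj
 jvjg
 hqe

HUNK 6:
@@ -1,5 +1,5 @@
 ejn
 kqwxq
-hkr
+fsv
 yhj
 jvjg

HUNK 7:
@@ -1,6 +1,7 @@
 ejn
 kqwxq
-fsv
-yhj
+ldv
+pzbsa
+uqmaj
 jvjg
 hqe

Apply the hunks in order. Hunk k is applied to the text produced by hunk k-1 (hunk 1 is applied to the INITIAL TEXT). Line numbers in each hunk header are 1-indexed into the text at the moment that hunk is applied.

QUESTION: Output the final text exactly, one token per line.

Hunk 1: at line 1 remove [vrn,jus,kiqhc] add [xmrlg,ijfi] -> 7 lines: ejn wxb xmrlg ijfi mies erwb hqe
Hunk 2: at line 4 remove [mies,erwb] add [jvjg] -> 6 lines: ejn wxb xmrlg ijfi jvjg hqe
Hunk 3: at line 1 remove [wxb,xmrlg] add [vewrb] -> 5 lines: ejn vewrb ijfi jvjg hqe
Hunk 4: at line 1 remove [vewrb,ijfi] add [kqwxq,dqnb] -> 5 lines: ejn kqwxq dqnb jvjg hqe
Hunk 5: at line 1 remove [dqnb] add [hkr,yhj] -> 6 lines: ejn kqwxq hkr yhj jvjg hqe
Hunk 6: at line 1 remove [hkr] add [fsv] -> 6 lines: ejn kqwxq fsv yhj jvjg hqe
Hunk 7: at line 1 remove [fsv,yhj] add [ldv,pzbsa,uqmaj] -> 7 lines: ejn kqwxq ldv pzbsa uqmaj jvjg hqe

Answer: ejn
kqwxq
ldv
pzbsa
uqmaj
jvjg
hqe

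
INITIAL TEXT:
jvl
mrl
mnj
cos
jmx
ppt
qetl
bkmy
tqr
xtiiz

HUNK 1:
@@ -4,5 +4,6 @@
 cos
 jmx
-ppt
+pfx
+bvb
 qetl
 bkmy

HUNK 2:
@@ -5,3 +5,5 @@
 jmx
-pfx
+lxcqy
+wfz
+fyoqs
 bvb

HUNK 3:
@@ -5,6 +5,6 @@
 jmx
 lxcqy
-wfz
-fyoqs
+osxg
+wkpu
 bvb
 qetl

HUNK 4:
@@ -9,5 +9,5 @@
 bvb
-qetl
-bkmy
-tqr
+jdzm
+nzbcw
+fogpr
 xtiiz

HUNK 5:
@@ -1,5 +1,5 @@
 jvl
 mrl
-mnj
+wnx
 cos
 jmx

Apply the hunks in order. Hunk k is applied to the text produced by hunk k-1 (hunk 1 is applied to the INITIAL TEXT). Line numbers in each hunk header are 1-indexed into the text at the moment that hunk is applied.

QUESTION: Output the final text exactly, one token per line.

Hunk 1: at line 4 remove [ppt] add [pfx,bvb] -> 11 lines: jvl mrl mnj cos jmx pfx bvb qetl bkmy tqr xtiiz
Hunk 2: at line 5 remove [pfx] add [lxcqy,wfz,fyoqs] -> 13 lines: jvl mrl mnj cos jmx lxcqy wfz fyoqs bvb qetl bkmy tqr xtiiz
Hunk 3: at line 5 remove [wfz,fyoqs] add [osxg,wkpu] -> 13 lines: jvl mrl mnj cos jmx lxcqy osxg wkpu bvb qetl bkmy tqr xtiiz
Hunk 4: at line 9 remove [qetl,bkmy,tqr] add [jdzm,nzbcw,fogpr] -> 13 lines: jvl mrl mnj cos jmx lxcqy osxg wkpu bvb jdzm nzbcw fogpr xtiiz
Hunk 5: at line 1 remove [mnj] add [wnx] -> 13 lines: jvl mrl wnx cos jmx lxcqy osxg wkpu bvb jdzm nzbcw fogpr xtiiz

Answer: jvl
mrl
wnx
cos
jmx
lxcqy
osxg
wkpu
bvb
jdzm
nzbcw
fogpr
xtiiz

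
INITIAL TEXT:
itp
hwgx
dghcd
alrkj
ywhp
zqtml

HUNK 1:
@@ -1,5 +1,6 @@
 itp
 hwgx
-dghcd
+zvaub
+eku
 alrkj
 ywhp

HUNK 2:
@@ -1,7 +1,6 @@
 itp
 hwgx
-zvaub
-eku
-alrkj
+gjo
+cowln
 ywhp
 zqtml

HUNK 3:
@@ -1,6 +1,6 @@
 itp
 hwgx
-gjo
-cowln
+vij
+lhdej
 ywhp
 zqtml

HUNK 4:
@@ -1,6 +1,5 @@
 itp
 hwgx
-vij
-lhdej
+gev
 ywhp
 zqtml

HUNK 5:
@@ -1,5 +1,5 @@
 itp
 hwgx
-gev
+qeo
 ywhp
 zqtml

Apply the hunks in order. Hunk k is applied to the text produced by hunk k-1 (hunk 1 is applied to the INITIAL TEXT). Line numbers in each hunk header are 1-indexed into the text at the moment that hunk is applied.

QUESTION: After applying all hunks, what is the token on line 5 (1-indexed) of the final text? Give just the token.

Answer: zqtml

Derivation:
Hunk 1: at line 1 remove [dghcd] add [zvaub,eku] -> 7 lines: itp hwgx zvaub eku alrkj ywhp zqtml
Hunk 2: at line 1 remove [zvaub,eku,alrkj] add [gjo,cowln] -> 6 lines: itp hwgx gjo cowln ywhp zqtml
Hunk 3: at line 1 remove [gjo,cowln] add [vij,lhdej] -> 6 lines: itp hwgx vij lhdej ywhp zqtml
Hunk 4: at line 1 remove [vij,lhdej] add [gev] -> 5 lines: itp hwgx gev ywhp zqtml
Hunk 5: at line 1 remove [gev] add [qeo] -> 5 lines: itp hwgx qeo ywhp zqtml
Final line 5: zqtml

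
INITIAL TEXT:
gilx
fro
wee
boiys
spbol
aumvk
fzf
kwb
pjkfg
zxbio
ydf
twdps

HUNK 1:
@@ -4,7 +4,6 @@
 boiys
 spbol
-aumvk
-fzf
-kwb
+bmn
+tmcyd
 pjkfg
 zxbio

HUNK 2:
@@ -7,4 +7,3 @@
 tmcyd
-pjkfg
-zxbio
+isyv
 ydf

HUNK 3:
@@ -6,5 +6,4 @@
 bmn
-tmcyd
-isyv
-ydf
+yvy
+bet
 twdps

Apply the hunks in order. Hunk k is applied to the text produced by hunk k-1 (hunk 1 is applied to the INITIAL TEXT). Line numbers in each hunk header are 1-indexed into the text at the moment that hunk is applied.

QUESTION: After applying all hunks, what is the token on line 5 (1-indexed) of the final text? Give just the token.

Answer: spbol

Derivation:
Hunk 1: at line 4 remove [aumvk,fzf,kwb] add [bmn,tmcyd] -> 11 lines: gilx fro wee boiys spbol bmn tmcyd pjkfg zxbio ydf twdps
Hunk 2: at line 7 remove [pjkfg,zxbio] add [isyv] -> 10 lines: gilx fro wee boiys spbol bmn tmcyd isyv ydf twdps
Hunk 3: at line 6 remove [tmcyd,isyv,ydf] add [yvy,bet] -> 9 lines: gilx fro wee boiys spbol bmn yvy bet twdps
Final line 5: spbol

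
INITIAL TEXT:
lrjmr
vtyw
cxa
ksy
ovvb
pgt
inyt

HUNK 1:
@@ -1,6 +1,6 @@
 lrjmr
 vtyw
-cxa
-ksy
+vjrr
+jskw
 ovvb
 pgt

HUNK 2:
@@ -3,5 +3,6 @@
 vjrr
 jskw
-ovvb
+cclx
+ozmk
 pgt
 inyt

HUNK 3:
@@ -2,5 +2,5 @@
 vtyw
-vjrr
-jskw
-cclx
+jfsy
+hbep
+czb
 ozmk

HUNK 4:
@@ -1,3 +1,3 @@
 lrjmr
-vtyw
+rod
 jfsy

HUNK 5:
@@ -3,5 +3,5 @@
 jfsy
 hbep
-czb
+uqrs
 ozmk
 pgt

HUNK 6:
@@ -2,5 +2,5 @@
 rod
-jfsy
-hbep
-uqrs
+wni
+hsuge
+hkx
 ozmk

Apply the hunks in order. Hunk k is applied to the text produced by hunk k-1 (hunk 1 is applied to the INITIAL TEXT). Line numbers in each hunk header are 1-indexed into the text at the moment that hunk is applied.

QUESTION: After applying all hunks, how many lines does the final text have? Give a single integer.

Hunk 1: at line 1 remove [cxa,ksy] add [vjrr,jskw] -> 7 lines: lrjmr vtyw vjrr jskw ovvb pgt inyt
Hunk 2: at line 3 remove [ovvb] add [cclx,ozmk] -> 8 lines: lrjmr vtyw vjrr jskw cclx ozmk pgt inyt
Hunk 3: at line 2 remove [vjrr,jskw,cclx] add [jfsy,hbep,czb] -> 8 lines: lrjmr vtyw jfsy hbep czb ozmk pgt inyt
Hunk 4: at line 1 remove [vtyw] add [rod] -> 8 lines: lrjmr rod jfsy hbep czb ozmk pgt inyt
Hunk 5: at line 3 remove [czb] add [uqrs] -> 8 lines: lrjmr rod jfsy hbep uqrs ozmk pgt inyt
Hunk 6: at line 2 remove [jfsy,hbep,uqrs] add [wni,hsuge,hkx] -> 8 lines: lrjmr rod wni hsuge hkx ozmk pgt inyt
Final line count: 8

Answer: 8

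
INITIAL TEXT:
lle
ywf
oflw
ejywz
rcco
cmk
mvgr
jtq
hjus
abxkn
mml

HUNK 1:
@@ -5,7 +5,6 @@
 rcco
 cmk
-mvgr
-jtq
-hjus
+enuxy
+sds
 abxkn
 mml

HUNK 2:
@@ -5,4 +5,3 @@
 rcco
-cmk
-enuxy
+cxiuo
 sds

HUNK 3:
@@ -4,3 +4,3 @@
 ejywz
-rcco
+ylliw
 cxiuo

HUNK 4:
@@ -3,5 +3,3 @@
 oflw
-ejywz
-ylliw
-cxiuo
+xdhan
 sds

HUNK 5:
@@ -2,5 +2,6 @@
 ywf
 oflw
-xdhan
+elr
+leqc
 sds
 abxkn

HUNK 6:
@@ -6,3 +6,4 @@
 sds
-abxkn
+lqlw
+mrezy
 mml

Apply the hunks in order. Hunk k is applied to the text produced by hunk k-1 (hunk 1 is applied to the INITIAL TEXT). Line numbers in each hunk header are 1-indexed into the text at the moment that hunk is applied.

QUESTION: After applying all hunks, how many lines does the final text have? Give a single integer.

Hunk 1: at line 5 remove [mvgr,jtq,hjus] add [enuxy,sds] -> 10 lines: lle ywf oflw ejywz rcco cmk enuxy sds abxkn mml
Hunk 2: at line 5 remove [cmk,enuxy] add [cxiuo] -> 9 lines: lle ywf oflw ejywz rcco cxiuo sds abxkn mml
Hunk 3: at line 4 remove [rcco] add [ylliw] -> 9 lines: lle ywf oflw ejywz ylliw cxiuo sds abxkn mml
Hunk 4: at line 3 remove [ejywz,ylliw,cxiuo] add [xdhan] -> 7 lines: lle ywf oflw xdhan sds abxkn mml
Hunk 5: at line 2 remove [xdhan] add [elr,leqc] -> 8 lines: lle ywf oflw elr leqc sds abxkn mml
Hunk 6: at line 6 remove [abxkn] add [lqlw,mrezy] -> 9 lines: lle ywf oflw elr leqc sds lqlw mrezy mml
Final line count: 9

Answer: 9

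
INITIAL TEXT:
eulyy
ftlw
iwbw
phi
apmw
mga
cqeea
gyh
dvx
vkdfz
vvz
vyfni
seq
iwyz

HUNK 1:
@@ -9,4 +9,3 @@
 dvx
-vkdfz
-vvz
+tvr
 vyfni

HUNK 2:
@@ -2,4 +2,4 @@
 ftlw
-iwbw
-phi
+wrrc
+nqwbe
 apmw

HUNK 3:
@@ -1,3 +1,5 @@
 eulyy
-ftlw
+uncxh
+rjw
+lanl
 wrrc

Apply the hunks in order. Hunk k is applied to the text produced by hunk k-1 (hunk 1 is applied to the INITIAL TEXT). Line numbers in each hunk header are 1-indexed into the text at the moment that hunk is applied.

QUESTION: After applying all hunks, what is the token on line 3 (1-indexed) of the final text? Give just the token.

Hunk 1: at line 9 remove [vkdfz,vvz] add [tvr] -> 13 lines: eulyy ftlw iwbw phi apmw mga cqeea gyh dvx tvr vyfni seq iwyz
Hunk 2: at line 2 remove [iwbw,phi] add [wrrc,nqwbe] -> 13 lines: eulyy ftlw wrrc nqwbe apmw mga cqeea gyh dvx tvr vyfni seq iwyz
Hunk 3: at line 1 remove [ftlw] add [uncxh,rjw,lanl] -> 15 lines: eulyy uncxh rjw lanl wrrc nqwbe apmw mga cqeea gyh dvx tvr vyfni seq iwyz
Final line 3: rjw

Answer: rjw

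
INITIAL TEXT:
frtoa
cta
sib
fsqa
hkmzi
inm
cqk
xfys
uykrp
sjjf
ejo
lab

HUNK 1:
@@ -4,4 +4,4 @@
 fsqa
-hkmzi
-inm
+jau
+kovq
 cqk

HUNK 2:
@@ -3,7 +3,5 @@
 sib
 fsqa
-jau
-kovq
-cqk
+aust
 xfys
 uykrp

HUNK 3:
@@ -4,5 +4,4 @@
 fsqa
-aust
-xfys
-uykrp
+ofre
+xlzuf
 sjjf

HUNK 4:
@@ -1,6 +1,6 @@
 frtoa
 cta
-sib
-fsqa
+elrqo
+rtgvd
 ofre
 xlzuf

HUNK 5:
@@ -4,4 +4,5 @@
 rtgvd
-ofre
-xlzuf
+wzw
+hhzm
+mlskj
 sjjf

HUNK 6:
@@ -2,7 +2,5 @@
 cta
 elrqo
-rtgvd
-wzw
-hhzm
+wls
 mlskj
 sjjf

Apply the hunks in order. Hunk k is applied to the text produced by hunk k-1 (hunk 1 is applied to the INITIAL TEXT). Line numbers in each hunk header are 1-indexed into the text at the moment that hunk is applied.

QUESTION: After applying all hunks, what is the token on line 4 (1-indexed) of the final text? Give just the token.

Answer: wls

Derivation:
Hunk 1: at line 4 remove [hkmzi,inm] add [jau,kovq] -> 12 lines: frtoa cta sib fsqa jau kovq cqk xfys uykrp sjjf ejo lab
Hunk 2: at line 3 remove [jau,kovq,cqk] add [aust] -> 10 lines: frtoa cta sib fsqa aust xfys uykrp sjjf ejo lab
Hunk 3: at line 4 remove [aust,xfys,uykrp] add [ofre,xlzuf] -> 9 lines: frtoa cta sib fsqa ofre xlzuf sjjf ejo lab
Hunk 4: at line 1 remove [sib,fsqa] add [elrqo,rtgvd] -> 9 lines: frtoa cta elrqo rtgvd ofre xlzuf sjjf ejo lab
Hunk 5: at line 4 remove [ofre,xlzuf] add [wzw,hhzm,mlskj] -> 10 lines: frtoa cta elrqo rtgvd wzw hhzm mlskj sjjf ejo lab
Hunk 6: at line 2 remove [rtgvd,wzw,hhzm] add [wls] -> 8 lines: frtoa cta elrqo wls mlskj sjjf ejo lab
Final line 4: wls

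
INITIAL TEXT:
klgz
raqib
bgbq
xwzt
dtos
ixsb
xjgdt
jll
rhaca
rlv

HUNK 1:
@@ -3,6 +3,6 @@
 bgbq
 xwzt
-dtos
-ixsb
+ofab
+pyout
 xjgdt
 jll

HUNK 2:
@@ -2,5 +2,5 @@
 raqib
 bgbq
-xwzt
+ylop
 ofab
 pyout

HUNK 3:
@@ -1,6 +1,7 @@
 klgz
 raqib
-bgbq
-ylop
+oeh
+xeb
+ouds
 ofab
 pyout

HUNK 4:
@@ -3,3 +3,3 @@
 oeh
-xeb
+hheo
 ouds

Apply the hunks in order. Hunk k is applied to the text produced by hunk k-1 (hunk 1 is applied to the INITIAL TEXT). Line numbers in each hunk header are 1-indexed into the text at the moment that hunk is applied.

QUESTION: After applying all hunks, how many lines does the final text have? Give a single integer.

Answer: 11

Derivation:
Hunk 1: at line 3 remove [dtos,ixsb] add [ofab,pyout] -> 10 lines: klgz raqib bgbq xwzt ofab pyout xjgdt jll rhaca rlv
Hunk 2: at line 2 remove [xwzt] add [ylop] -> 10 lines: klgz raqib bgbq ylop ofab pyout xjgdt jll rhaca rlv
Hunk 3: at line 1 remove [bgbq,ylop] add [oeh,xeb,ouds] -> 11 lines: klgz raqib oeh xeb ouds ofab pyout xjgdt jll rhaca rlv
Hunk 4: at line 3 remove [xeb] add [hheo] -> 11 lines: klgz raqib oeh hheo ouds ofab pyout xjgdt jll rhaca rlv
Final line count: 11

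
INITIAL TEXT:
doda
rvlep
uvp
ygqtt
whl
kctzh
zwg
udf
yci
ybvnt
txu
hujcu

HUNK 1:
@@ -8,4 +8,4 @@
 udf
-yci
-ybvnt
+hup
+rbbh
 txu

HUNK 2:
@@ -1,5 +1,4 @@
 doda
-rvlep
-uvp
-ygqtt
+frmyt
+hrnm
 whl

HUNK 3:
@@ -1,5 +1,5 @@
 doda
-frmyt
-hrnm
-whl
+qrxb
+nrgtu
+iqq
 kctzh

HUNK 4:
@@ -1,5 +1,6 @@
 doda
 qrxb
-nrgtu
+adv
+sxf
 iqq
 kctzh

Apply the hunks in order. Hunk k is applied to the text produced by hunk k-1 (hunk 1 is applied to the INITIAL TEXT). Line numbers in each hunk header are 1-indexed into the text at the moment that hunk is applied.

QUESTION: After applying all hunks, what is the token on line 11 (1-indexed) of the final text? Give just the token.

Hunk 1: at line 8 remove [yci,ybvnt] add [hup,rbbh] -> 12 lines: doda rvlep uvp ygqtt whl kctzh zwg udf hup rbbh txu hujcu
Hunk 2: at line 1 remove [rvlep,uvp,ygqtt] add [frmyt,hrnm] -> 11 lines: doda frmyt hrnm whl kctzh zwg udf hup rbbh txu hujcu
Hunk 3: at line 1 remove [frmyt,hrnm,whl] add [qrxb,nrgtu,iqq] -> 11 lines: doda qrxb nrgtu iqq kctzh zwg udf hup rbbh txu hujcu
Hunk 4: at line 1 remove [nrgtu] add [adv,sxf] -> 12 lines: doda qrxb adv sxf iqq kctzh zwg udf hup rbbh txu hujcu
Final line 11: txu

Answer: txu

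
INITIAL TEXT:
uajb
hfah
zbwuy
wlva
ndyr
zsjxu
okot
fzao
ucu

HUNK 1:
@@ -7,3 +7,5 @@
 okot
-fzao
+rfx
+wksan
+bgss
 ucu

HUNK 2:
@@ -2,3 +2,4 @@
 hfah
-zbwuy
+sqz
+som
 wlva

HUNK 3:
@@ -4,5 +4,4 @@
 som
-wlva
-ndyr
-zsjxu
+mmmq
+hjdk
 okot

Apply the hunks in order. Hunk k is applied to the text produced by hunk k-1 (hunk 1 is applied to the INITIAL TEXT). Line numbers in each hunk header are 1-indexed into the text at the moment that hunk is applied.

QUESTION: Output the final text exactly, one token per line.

Answer: uajb
hfah
sqz
som
mmmq
hjdk
okot
rfx
wksan
bgss
ucu

Derivation:
Hunk 1: at line 7 remove [fzao] add [rfx,wksan,bgss] -> 11 lines: uajb hfah zbwuy wlva ndyr zsjxu okot rfx wksan bgss ucu
Hunk 2: at line 2 remove [zbwuy] add [sqz,som] -> 12 lines: uajb hfah sqz som wlva ndyr zsjxu okot rfx wksan bgss ucu
Hunk 3: at line 4 remove [wlva,ndyr,zsjxu] add [mmmq,hjdk] -> 11 lines: uajb hfah sqz som mmmq hjdk okot rfx wksan bgss ucu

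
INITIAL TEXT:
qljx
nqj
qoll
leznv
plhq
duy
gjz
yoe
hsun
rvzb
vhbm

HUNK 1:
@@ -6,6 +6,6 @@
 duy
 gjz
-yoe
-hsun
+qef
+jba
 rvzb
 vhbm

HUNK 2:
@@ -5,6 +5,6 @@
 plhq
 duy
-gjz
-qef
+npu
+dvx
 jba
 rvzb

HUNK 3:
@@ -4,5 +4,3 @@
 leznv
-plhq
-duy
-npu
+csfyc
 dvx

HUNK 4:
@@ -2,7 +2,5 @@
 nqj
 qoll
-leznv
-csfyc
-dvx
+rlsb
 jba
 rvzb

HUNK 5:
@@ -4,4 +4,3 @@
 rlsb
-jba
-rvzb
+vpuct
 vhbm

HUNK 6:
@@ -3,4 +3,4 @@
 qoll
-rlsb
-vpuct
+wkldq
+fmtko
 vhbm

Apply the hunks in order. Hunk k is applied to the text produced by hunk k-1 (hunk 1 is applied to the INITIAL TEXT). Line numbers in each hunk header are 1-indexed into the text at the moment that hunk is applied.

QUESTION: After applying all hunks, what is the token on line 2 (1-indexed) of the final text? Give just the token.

Hunk 1: at line 6 remove [yoe,hsun] add [qef,jba] -> 11 lines: qljx nqj qoll leznv plhq duy gjz qef jba rvzb vhbm
Hunk 2: at line 5 remove [gjz,qef] add [npu,dvx] -> 11 lines: qljx nqj qoll leznv plhq duy npu dvx jba rvzb vhbm
Hunk 3: at line 4 remove [plhq,duy,npu] add [csfyc] -> 9 lines: qljx nqj qoll leznv csfyc dvx jba rvzb vhbm
Hunk 4: at line 2 remove [leznv,csfyc,dvx] add [rlsb] -> 7 lines: qljx nqj qoll rlsb jba rvzb vhbm
Hunk 5: at line 4 remove [jba,rvzb] add [vpuct] -> 6 lines: qljx nqj qoll rlsb vpuct vhbm
Hunk 6: at line 3 remove [rlsb,vpuct] add [wkldq,fmtko] -> 6 lines: qljx nqj qoll wkldq fmtko vhbm
Final line 2: nqj

Answer: nqj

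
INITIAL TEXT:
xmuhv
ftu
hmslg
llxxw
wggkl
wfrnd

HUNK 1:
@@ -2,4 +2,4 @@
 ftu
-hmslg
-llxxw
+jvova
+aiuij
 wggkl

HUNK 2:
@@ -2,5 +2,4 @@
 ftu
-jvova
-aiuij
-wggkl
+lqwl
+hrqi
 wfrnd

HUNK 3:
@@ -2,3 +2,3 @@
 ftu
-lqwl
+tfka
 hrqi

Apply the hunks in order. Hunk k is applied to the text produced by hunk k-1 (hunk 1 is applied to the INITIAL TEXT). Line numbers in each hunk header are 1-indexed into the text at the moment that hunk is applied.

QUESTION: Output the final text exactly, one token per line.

Hunk 1: at line 2 remove [hmslg,llxxw] add [jvova,aiuij] -> 6 lines: xmuhv ftu jvova aiuij wggkl wfrnd
Hunk 2: at line 2 remove [jvova,aiuij,wggkl] add [lqwl,hrqi] -> 5 lines: xmuhv ftu lqwl hrqi wfrnd
Hunk 3: at line 2 remove [lqwl] add [tfka] -> 5 lines: xmuhv ftu tfka hrqi wfrnd

Answer: xmuhv
ftu
tfka
hrqi
wfrnd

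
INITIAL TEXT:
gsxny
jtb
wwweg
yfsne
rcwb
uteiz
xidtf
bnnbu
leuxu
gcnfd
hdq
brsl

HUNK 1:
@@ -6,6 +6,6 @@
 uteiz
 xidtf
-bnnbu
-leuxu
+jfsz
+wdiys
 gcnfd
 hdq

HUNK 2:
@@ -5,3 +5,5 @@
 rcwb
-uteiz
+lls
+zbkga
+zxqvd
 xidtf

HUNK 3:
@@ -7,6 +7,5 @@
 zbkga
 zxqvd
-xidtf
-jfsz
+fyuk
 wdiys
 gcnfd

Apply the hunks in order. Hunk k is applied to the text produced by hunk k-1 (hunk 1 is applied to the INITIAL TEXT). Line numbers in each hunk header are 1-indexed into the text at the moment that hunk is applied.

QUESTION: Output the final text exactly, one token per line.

Answer: gsxny
jtb
wwweg
yfsne
rcwb
lls
zbkga
zxqvd
fyuk
wdiys
gcnfd
hdq
brsl

Derivation:
Hunk 1: at line 6 remove [bnnbu,leuxu] add [jfsz,wdiys] -> 12 lines: gsxny jtb wwweg yfsne rcwb uteiz xidtf jfsz wdiys gcnfd hdq brsl
Hunk 2: at line 5 remove [uteiz] add [lls,zbkga,zxqvd] -> 14 lines: gsxny jtb wwweg yfsne rcwb lls zbkga zxqvd xidtf jfsz wdiys gcnfd hdq brsl
Hunk 3: at line 7 remove [xidtf,jfsz] add [fyuk] -> 13 lines: gsxny jtb wwweg yfsne rcwb lls zbkga zxqvd fyuk wdiys gcnfd hdq brsl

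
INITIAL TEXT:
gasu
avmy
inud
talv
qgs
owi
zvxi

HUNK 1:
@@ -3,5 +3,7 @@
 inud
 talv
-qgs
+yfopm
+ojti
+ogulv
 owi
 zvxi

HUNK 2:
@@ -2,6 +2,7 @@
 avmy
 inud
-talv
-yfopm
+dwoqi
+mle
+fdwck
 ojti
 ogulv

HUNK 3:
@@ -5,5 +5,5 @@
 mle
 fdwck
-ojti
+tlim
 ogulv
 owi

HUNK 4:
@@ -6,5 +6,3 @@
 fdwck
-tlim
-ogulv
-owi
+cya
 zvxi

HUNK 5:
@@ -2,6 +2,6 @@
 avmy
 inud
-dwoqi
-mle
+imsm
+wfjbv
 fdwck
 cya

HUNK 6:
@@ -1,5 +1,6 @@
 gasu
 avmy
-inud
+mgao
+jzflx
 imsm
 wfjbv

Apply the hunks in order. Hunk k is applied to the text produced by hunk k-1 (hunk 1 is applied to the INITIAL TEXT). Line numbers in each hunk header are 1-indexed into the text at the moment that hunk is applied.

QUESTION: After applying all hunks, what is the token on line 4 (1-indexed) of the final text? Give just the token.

Hunk 1: at line 3 remove [qgs] add [yfopm,ojti,ogulv] -> 9 lines: gasu avmy inud talv yfopm ojti ogulv owi zvxi
Hunk 2: at line 2 remove [talv,yfopm] add [dwoqi,mle,fdwck] -> 10 lines: gasu avmy inud dwoqi mle fdwck ojti ogulv owi zvxi
Hunk 3: at line 5 remove [ojti] add [tlim] -> 10 lines: gasu avmy inud dwoqi mle fdwck tlim ogulv owi zvxi
Hunk 4: at line 6 remove [tlim,ogulv,owi] add [cya] -> 8 lines: gasu avmy inud dwoqi mle fdwck cya zvxi
Hunk 5: at line 2 remove [dwoqi,mle] add [imsm,wfjbv] -> 8 lines: gasu avmy inud imsm wfjbv fdwck cya zvxi
Hunk 6: at line 1 remove [inud] add [mgao,jzflx] -> 9 lines: gasu avmy mgao jzflx imsm wfjbv fdwck cya zvxi
Final line 4: jzflx

Answer: jzflx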